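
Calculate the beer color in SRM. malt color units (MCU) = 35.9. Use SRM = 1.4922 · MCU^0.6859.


SRM = 1.4922 · 35.9^0.6859

17.3967 SRM


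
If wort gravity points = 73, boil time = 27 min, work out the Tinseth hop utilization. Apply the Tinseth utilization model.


U = 1.65·0.000125^(GP/1000) · (1 − e^(−0.04·t))/4.15
bigness = 1.65·0.000125^(73/1000) = 0.8562
boil_factor = (1 − e^(−0.04·27))/4.15 = 0.1591
U = 0.8562 · 0.1591

0.1362


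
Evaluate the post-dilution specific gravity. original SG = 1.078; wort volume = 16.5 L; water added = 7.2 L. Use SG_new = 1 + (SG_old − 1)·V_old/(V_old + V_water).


pts = (1.078 − 1)·1000·16.5/(16.5 + 7.2) = 54.3038
SG_new = 1 + 54.3038/1000

1.0543


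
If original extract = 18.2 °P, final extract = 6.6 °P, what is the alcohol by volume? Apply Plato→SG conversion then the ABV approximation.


SG = 259/(259 − P);  ABV = (OG − FG)·131.25
OG = 259/(259 − 18.2) = 1.0756
FG = 259/(259 − 6.6) = 1.0261
ABV = (1.0756 − 1.0261)·131.25

6.4880 % ABV


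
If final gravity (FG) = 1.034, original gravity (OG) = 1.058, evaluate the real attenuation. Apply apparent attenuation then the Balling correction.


AA = (OG−FG)/(OG−1)·100;  RA = AA·0.8192
AA = (1.058 − 1.034)/(1.058 − 1)·100 = 41.3793
RA = 41.3793·0.8192

33.8979 %


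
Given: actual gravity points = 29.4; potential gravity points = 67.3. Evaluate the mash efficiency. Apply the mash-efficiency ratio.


efficiency = actual / potential × 100
efficiency = 29.4 / 67.3 × 100

43.6850 %


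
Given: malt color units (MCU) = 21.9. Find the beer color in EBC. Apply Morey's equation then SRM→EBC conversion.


SRM = 1.4922·MCU^0.6859;  EBC = SRM·1.97
SRM = 1.4922·21.9^0.6859 = 12.3947
EBC = 12.3947·1.97

24.4177 EBC


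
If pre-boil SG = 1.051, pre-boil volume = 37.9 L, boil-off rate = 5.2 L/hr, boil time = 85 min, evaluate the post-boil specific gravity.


V_post = V_pre − rate·(t/60);  SG_post = 1 + (SG_pre−1)·V_pre/V_post
V_post = 37.9 − 5.2·(85/60) = 30.5333
SG_post = 1 + (1.051 − 1)·37.9/30.5333

1.0633


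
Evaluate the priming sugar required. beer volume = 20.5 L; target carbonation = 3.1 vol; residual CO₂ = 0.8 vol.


sugar = (target − residual)·4.0·V
sugar = (3.1 − 0.8)·4.0·20.5

188.6000 g


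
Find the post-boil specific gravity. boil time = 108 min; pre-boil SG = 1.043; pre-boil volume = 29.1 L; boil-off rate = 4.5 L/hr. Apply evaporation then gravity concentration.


V_post = V_pre − rate·(t/60);  SG_post = 1 + (SG_pre−1)·V_pre/V_post
V_post = 29.1 − 4.5·(108/60) = 21.0000
SG_post = 1 + (1.043 − 1)·29.1/21.0000

1.0596


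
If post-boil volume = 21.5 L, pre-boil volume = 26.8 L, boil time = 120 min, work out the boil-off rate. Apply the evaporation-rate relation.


rate = (V_pre − V_post) / (t_min/60)
rate = (26.8 − 21.5) / (120/60)

2.6500 L/hr


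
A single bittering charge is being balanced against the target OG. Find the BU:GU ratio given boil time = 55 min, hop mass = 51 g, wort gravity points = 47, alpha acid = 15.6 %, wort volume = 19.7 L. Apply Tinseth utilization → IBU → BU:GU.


U = 1.65·0.000125^(GP/1000)·(1−e^(−0.04t))/4.15;  IBU = (α/100)·m·U·1000/V;  BU:GU = IBU/GP
U = 1.65·0.000125^(47/1000)·(1−e^(−0.04·55))/4.15 = 0.2317
IBU = (15.6/100)·51·0.2317·1000/19.7 = 93.5873
BU:GU = 93.5873/47

1.9912


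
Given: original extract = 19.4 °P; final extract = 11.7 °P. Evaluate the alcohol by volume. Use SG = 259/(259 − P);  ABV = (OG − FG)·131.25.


OG = 259/(259 − 19.4) = 1.0810
FG = 259/(259 − 11.7) = 1.0473
ABV = (1.0810 − 1.0473)·131.25

4.4175 % ABV


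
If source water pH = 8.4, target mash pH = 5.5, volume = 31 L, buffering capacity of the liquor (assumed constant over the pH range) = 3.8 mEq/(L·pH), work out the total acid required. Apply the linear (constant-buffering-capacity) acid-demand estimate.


acid = buffering capacity · (pH_source − pH_target) · V
acid = 3.8 · (8.4 − 5.5) · 31

341.6200 mEq


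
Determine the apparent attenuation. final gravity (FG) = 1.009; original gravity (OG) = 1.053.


AA = (OG − FG)/(OG − 1) · 100
AA = (1.053 − 1.009)/(1.053 − 1) · 100

83.0189 %


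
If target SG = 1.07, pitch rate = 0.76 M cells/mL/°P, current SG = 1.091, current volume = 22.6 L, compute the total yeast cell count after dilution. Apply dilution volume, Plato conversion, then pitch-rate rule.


V_w = V·((SG_c−1)/(SG_t−1)−1);  °P = 259 − 259/SG_t;  cells = rate·(V+V_w)·°P
V_w = 22.6·((1.091−1)/(1.07−1)−1) = 6.7800
V_final = 22.6 + 6.7800 = 29.3800
°P = 259 − 259/1.07 = 16.9439
cells = 0.76·29.3800·16.9439

378.3375 billion cells


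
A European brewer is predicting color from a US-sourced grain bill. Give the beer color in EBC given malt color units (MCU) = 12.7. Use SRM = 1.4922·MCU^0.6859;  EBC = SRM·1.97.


SRM = 1.4922·12.7^0.6859 = 8.5295
EBC = 8.5295·1.97

16.8032 EBC


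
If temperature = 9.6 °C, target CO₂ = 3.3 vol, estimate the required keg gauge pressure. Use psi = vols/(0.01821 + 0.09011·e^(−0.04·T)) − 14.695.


psi = 3.3/(0.01821 + 0.09011·e^(−0.04·9.6)) − 14.695

26.7692 psi


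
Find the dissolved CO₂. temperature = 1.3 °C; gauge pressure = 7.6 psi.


vols = (P + 14.695)·(0.01821 + 0.09011·e^(−0.04·T))
vols = (7.6 + 14.695)·(0.01821 + 0.09011·e^(−0.04·1.3))

2.3132 volumes


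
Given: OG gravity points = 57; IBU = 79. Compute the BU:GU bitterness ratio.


BU:GU = IBU / OG_points
BU:GU = 79 / 57

1.3860


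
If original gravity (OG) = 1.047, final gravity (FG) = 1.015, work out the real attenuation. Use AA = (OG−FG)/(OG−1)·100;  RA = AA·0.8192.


AA = (1.047 − 1.015)/(1.047 − 1)·100 = 68.0851
RA = 68.0851·0.8192

55.7753 %


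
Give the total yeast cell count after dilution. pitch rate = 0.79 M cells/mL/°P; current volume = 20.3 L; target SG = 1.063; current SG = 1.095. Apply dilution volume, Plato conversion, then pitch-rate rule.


V_w = V·((SG_c−1)/(SG_t−1)−1);  °P = 259 − 259/SG_t;  cells = rate·(V+V_w)·°P
V_w = 20.3·((1.095−1)/(1.063−1)−1) = 10.3111
V_final = 20.3 + 10.3111 = 30.6111
°P = 259 − 259/1.063 = 15.3500
cells = 0.79·30.6111·15.3500

371.2045 billion cells


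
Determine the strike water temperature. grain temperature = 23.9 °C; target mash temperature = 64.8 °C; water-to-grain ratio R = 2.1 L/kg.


T_strike = (0.41/R)·(T_mash − T_grain) + T_mash
T_strike = (0.41/2.1)·(64.8 − 23.9) + 64.8

72.7852 °C


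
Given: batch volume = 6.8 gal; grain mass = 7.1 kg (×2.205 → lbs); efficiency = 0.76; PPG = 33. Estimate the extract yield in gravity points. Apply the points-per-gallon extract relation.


points = lbs × PPG × eff / vol
lbs = 7.1 × 2.205 = 15.6555
points = 15.6555 × 33 × 0.76 / 6.8

57.7412 points


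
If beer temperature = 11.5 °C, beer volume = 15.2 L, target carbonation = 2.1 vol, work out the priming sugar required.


residual = 14.695·(0.01821 + 0.09011·e^(−0.04·T));  sugar = (target − residual)·4.0·V
residual = 14.695·(0.01821 + 0.09011·e^(−0.04·11.5)) = 1.1035
sugar = (2.1 − 1.1035)·4.0·15.2

60.5859 g


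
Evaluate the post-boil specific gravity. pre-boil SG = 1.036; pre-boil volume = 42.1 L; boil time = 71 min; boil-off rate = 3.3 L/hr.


V_post = V_pre − rate·(t/60);  SG_post = 1 + (SG_pre−1)·V_pre/V_post
V_post = 42.1 − 3.3·(71/60) = 38.1950
SG_post = 1 + (1.036 − 1)·42.1/38.1950

1.0397


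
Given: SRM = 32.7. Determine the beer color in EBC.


EBC = SRM · 1.97
EBC = 32.7 · 1.97

64.4190 EBC


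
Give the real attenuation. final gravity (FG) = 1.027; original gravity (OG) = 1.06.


AA = (OG−FG)/(OG−1)·100;  RA = AA·0.8192
AA = (1.06 − 1.027)/(1.06 − 1)·100 = 55.0000
RA = 55.0000·0.8192

45.0560 %


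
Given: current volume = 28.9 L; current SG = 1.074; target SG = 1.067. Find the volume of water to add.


V_water = V·((SG_curr − 1)/(SG_target − 1) − 1)
V_water = 28.9·((1.074 − 1)/(1.067 − 1) − 1)

3.0194 L


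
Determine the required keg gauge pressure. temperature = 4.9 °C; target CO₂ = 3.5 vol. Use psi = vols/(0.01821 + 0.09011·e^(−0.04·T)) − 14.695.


psi = 3.5/(0.01821 + 0.09011·e^(−0.04·4.9)) − 14.695

23.2324 psi


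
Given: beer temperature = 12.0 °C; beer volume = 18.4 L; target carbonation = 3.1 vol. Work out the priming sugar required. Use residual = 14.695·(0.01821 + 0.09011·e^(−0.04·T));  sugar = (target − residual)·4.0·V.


residual = 14.695·(0.01821 + 0.09011·e^(−0.04·12.0)) = 1.0870
sugar = (3.1 − 1.0870)·4.0·18.4

148.1591 g


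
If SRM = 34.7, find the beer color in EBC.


EBC = SRM · 1.97
EBC = 34.7 · 1.97

68.3590 EBC


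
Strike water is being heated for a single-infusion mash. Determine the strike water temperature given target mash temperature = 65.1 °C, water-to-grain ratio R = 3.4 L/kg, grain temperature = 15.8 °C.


T_strike = (0.41/R)·(T_mash − T_grain) + T_mash
T_strike = (0.41/3.4)·(65.1 − 15.8) + 65.1

71.0450 °C


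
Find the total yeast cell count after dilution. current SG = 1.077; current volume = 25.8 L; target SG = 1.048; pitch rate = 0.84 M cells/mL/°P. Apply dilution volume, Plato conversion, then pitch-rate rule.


V_w = V·((SG_c−1)/(SG_t−1)−1);  °P = 259 − 259/SG_t;  cells = rate·(V+V_w)·°P
V_w = 25.8·((1.077−1)/(1.048−1)−1) = 15.5875
V_final = 25.8 + 15.5875 = 41.3875
°P = 259 − 259/1.048 = 11.8626
cells = 0.84·41.3875·11.8626

412.4091 billion cells


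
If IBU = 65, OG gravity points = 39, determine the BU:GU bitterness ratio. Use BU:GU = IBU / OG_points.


BU:GU = 65 / 39

1.6667


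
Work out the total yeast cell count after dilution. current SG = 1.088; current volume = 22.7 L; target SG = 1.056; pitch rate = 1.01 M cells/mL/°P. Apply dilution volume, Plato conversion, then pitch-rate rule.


V_w = V·((SG_c−1)/(SG_t−1)−1);  °P = 259 − 259/SG_t;  cells = rate·(V+V_w)·°P
V_w = 22.7·((1.088−1)/(1.056−1)−1) = 12.9714
V_final = 22.7 + 12.9714 = 35.6714
°P = 259 − 259/1.056 = 13.7348
cells = 1.01·35.6714·13.7348

494.8411 billion cells


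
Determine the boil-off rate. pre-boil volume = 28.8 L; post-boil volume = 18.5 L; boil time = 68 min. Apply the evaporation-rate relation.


rate = (V_pre − V_post) / (t_min/60)
rate = (28.8 − 18.5) / (68/60)

9.0882 L/hr


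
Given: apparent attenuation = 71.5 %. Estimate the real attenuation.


RA = AA · 0.8192
RA = 71.5 · 0.8192

58.5728 %


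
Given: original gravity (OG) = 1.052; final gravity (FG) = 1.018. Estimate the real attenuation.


AA = (OG−FG)/(OG−1)·100;  RA = AA·0.8192
AA = (1.052 − 1.018)/(1.052 − 1)·100 = 65.3846
RA = 65.3846·0.8192

53.5631 %


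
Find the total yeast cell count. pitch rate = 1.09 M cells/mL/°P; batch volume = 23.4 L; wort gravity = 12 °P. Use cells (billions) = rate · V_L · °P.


cells = 1.09 · 23.4 · 12

306.0720 billion cells


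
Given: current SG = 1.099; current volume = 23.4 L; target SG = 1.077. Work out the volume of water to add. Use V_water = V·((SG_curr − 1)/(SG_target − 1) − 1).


V_water = 23.4·((1.099 − 1)/(1.077 − 1) − 1)

6.6857 L


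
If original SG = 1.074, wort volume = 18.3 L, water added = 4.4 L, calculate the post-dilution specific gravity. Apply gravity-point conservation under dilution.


SG_new = 1 + (SG_old − 1)·V_old/(V_old + V_water)
pts = (1.074 − 1)·1000·18.3/(18.3 + 4.4) = 59.6564
SG_new = 1 + 59.6564/1000

1.0597


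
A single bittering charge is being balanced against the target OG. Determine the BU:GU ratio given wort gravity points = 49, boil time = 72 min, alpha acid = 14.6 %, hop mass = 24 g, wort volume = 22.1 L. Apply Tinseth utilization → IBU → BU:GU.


U = 1.65·0.000125^(GP/1000)·(1−e^(−0.04t))/4.15;  IBU = (α/100)·m·U·1000/V;  BU:GU = IBU/GP
U = 1.65·0.000125^(49/1000)·(1−e^(−0.04·72))/4.15 = 0.2416
IBU = (14.6/100)·24·0.2416·1000/22.1 = 38.3060
BU:GU = 38.3060/49

0.7818


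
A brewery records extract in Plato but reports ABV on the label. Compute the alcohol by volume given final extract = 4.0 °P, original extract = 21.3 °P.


SG = 259/(259 − P);  ABV = (OG − FG)·131.25
OG = 259/(259 − 21.3) = 1.0896
FG = 259/(259 − 4.0) = 1.0157
ABV = (1.0896 − 1.0157)·131.25

9.7023 % ABV


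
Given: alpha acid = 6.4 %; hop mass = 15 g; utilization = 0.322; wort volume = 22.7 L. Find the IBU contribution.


IBU = (α/100)·mass·U·1000 / V
IBU = (6.4/100)·15·0.322·1000 / 22.7

13.6176 IBU


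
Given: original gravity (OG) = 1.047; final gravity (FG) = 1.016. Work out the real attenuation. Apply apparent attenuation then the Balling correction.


AA = (OG−FG)/(OG−1)·100;  RA = AA·0.8192
AA = (1.047 − 1.016)/(1.047 − 1)·100 = 65.9574
RA = 65.9574·0.8192

54.0323 %


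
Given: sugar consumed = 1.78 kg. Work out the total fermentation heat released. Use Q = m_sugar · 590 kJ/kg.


Q = 1.78 · 590

1050.2000 kJ


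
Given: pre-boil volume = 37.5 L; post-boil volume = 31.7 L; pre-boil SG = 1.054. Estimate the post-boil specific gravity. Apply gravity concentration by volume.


SG_post = 1 + (SG_pre − 1)·V_pre/V_post
pts_pre = (1.054 − 1)·1000 = 54.0000
pts_post = 54.0000·37.5/31.7 = 63.8801
SG_post = 1 + 63.8801/1000

1.0639


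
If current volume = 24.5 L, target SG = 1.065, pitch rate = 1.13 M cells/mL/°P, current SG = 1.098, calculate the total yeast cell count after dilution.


V_w = V·((SG_c−1)/(SG_t−1)−1);  °P = 259 − 259/SG_t;  cells = rate·(V+V_w)·°P
V_w = 24.5·((1.098−1)/(1.065−1)−1) = 12.4385
V_final = 24.5 + 12.4385 = 36.9385
°P = 259 − 259/1.065 = 15.8075
cells = 1.13·36.9385·15.8075

659.8128 billion cells


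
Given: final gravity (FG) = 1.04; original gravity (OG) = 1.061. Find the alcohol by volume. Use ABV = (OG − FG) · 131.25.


ABV = (1.061 − 1.04) · 131.25

2.7562 % ABV


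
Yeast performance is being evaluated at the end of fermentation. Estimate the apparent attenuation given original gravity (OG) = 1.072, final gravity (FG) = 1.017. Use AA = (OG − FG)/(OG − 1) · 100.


AA = (1.072 − 1.017)/(1.072 − 1) · 100

76.3889 %


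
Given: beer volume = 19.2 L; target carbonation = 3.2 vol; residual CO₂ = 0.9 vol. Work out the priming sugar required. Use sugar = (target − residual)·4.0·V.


sugar = (3.2 − 0.9)·4.0·19.2

176.6400 g


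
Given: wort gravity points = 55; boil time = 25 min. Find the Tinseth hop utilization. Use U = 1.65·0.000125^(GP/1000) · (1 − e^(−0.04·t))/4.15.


bigness = 1.65·0.000125^(55/1000) = 1.0065
boil_factor = (1 − e^(−0.04·25))/4.15 = 0.1523
U = 1.0065 · 0.1523

0.1533


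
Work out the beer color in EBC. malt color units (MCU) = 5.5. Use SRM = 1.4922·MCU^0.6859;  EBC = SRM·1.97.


SRM = 1.4922·5.5^0.6859 = 4.8044
EBC = 4.8044·1.97

9.4647 EBC


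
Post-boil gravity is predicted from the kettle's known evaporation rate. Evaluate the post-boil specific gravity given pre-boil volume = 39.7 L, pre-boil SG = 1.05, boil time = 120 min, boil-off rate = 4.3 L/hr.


V_post = V_pre − rate·(t/60);  SG_post = 1 + (SG_pre−1)·V_pre/V_post
V_post = 39.7 − 4.3·(120/60) = 31.1000
SG_post = 1 + (1.05 − 1)·39.7/31.1000

1.0638


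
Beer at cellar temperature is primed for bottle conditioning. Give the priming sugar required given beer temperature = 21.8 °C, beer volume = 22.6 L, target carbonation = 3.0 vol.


residual = 14.695·(0.01821 + 0.09011·e^(−0.04·T));  sugar = (target − residual)·4.0·V
residual = 14.695·(0.01821 + 0.09011·e^(−0.04·21.8)) = 0.8212
sugar = (3.0 − 0.8212)·4.0·22.6

196.9591 g


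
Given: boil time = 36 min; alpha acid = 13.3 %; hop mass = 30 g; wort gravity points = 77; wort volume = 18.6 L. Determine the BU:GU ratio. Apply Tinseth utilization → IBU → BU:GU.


U = 1.65·0.000125^(GP/1000)·(1−e^(−0.04t))/4.15;  IBU = (α/100)·m·U·1000/V;  BU:GU = IBU/GP
U = 1.65·0.000125^(77/1000)·(1−e^(−0.04·36))/4.15 = 0.1519
IBU = (13.3/100)·30·0.1519·1000/18.6 = 32.5779
BU:GU = 32.5779/77

0.4231


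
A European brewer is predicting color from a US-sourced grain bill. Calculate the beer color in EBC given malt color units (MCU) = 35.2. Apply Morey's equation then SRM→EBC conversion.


SRM = 1.4922·MCU^0.6859;  EBC = SRM·1.97
SRM = 1.4922·35.2^0.6859 = 17.1633
EBC = 17.1633·1.97

33.8117 EBC


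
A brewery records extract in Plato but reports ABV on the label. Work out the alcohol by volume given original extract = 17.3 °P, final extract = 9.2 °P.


SG = 259/(259 − P);  ABV = (OG − FG)·131.25
OG = 259/(259 − 17.3) = 1.0716
FG = 259/(259 − 9.2) = 1.0368
ABV = (1.0716 − 1.0368)·131.25

4.5605 % ABV


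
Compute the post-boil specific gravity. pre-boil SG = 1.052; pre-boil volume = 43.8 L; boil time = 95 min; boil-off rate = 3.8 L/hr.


V_post = V_pre − rate·(t/60);  SG_post = 1 + (SG_pre−1)·V_pre/V_post
V_post = 43.8 − 3.8·(95/60) = 37.7833
SG_post = 1 + (1.052 − 1)·43.8/37.7833

1.0603


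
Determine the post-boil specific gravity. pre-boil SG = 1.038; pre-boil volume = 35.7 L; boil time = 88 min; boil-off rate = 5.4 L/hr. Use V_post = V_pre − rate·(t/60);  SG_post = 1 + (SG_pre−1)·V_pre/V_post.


V_post = 35.7 − 5.4·(88/60) = 27.7800
SG_post = 1 + (1.038 − 1)·35.7/27.7800

1.0488


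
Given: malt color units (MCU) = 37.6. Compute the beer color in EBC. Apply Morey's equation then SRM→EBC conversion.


SRM = 1.4922·MCU^0.6859;  EBC = SRM·1.97
SRM = 1.4922·37.6^0.6859 = 17.9576
EBC = 17.9576·1.97

35.3765 EBC


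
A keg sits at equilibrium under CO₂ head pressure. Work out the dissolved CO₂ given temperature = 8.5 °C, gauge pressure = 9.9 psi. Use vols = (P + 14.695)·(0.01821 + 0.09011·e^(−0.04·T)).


vols = (9.9 + 14.695)·(0.01821 + 0.09011·e^(−0.04·8.5))

2.0253 volumes


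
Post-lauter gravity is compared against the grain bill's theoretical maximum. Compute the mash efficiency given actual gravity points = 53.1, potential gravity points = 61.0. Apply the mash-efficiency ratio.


efficiency = actual / potential × 100
efficiency = 53.1 / 61.0 × 100

87.0492 %


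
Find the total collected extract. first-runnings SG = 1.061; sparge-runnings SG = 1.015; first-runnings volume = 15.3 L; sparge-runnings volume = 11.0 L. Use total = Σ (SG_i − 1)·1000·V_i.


first = (1.061 − 1)·1000·15.3 = 933.3000
sparge = (1.015 − 1)·1000·11.0 = 165.0000
total = 933.3000 + 165.0000

1098.3000 gravity·L


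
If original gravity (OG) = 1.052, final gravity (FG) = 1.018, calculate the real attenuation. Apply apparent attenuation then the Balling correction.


AA = (OG−FG)/(OG−1)·100;  RA = AA·0.8192
AA = (1.052 − 1.018)/(1.052 − 1)·100 = 65.3846
RA = 65.3846·0.8192

53.5631 %


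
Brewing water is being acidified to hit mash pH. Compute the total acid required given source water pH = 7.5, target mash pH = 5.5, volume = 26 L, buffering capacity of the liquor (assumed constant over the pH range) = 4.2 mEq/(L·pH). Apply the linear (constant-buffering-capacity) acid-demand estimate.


acid = buffering capacity · (pH_source − pH_target) · V
acid = 4.2 · (7.5 − 5.5) · 26

218.4000 mEq


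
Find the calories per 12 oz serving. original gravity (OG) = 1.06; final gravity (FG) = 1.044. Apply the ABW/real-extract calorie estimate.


ABW = (OG−FG)·131.25·0.79/FG;  °P = 259 − 259/SG (for OG→OE and FG→AE);  RE = 0.1808·OE + 0.8192·AE;  Cal = (6.9·ABW + 4·(RE−0.1))·FG·3.55
ABW = (1.06 − 1.044)·131.25·0.79/1.044 = 1.5891
OE = 259 − 259/1.06 = 14.6604 °P
AE = 259 − 259/1.044 = 10.9157 °P
RE = 0.1808·14.6604 + 0.8192·10.9157 = 11.5927 °P
Cal = (6.9·1.5891 + 4·(11.5927−0.1))·1.044·3.55

211.0148 kcal


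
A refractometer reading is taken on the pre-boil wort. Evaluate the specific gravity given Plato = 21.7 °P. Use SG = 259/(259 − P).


SG = 259/(259 − 21.7)

1.0914


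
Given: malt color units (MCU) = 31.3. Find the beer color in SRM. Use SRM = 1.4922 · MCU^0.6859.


SRM = 1.4922 · 31.3^0.6859

15.8351 SRM


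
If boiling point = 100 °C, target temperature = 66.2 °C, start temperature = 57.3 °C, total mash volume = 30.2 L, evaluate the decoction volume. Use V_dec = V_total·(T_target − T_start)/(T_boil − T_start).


V_dec = 30.2·(66.2 − 57.3)/(100 − 57.3)

6.2946 L


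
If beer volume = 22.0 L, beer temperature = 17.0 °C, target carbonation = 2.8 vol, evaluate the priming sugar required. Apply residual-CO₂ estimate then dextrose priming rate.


residual = 14.695·(0.01821 + 0.09011·e^(−0.04·T));  sugar = (target − residual)·4.0·V
residual = 14.695·(0.01821 + 0.09011·e^(−0.04·17.0)) = 0.9384
sugar = (2.8 − 0.9384)·4.0·22.0

163.8172 g


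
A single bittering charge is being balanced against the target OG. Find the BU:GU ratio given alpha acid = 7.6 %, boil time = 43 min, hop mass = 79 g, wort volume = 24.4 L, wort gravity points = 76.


U = 1.65·0.000125^(GP/1000)·(1−e^(−0.04t))/4.15;  IBU = (α/100)·m·U·1000/V;  BU:GU = IBU/GP
U = 1.65·0.000125^(76/1000)·(1−e^(−0.04·43))/4.15 = 0.1649
IBU = (7.6/100)·79·0.1649·1000/24.4 = 40.5658
BU:GU = 40.5658/76

0.5338


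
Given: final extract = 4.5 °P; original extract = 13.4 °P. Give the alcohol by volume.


SG = 259/(259 − P);  ABV = (OG − FG)·131.25
OG = 259/(259 − 13.4) = 1.0546
FG = 259/(259 − 4.5) = 1.0177
ABV = (1.0546 − 1.0177)·131.25

4.8403 % ABV


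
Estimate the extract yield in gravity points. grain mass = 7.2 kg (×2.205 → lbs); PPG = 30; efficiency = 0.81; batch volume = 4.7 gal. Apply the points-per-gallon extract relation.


points = lbs × PPG × eff / vol
lbs = 7.2 × 2.205 = 15.8760
points = 15.8760 × 30 × 0.81 / 4.7

82.0823 points


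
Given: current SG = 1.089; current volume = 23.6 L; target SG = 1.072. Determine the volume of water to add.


V_water = V·((SG_curr − 1)/(SG_target − 1) − 1)
V_water = 23.6·((1.089 − 1)/(1.072 − 1) − 1)

5.5722 L


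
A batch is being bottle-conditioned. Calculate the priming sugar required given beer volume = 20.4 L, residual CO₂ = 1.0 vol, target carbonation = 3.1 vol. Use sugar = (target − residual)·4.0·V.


sugar = (3.1 − 1.0)·4.0·20.4

171.3600 g


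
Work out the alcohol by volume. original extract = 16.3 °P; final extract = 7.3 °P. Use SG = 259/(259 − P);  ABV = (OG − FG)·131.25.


OG = 259/(259 − 16.3) = 1.0672
FG = 259/(259 − 7.3) = 1.0290
ABV = (1.0672 − 1.0290)·131.25

5.0083 % ABV


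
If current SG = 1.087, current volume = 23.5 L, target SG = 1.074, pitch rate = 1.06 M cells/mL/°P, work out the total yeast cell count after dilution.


V_w = V·((SG_c−1)/(SG_t−1)−1);  °P = 259 − 259/SG_t;  cells = rate·(V+V_w)·°P
V_w = 23.5·((1.087−1)/(1.074−1)−1) = 4.1284
V_final = 23.5 + 4.1284 = 27.6284
°P = 259 − 259/1.074 = 17.8454
cells = 1.06·27.6284·17.8454

522.6229 billion cells


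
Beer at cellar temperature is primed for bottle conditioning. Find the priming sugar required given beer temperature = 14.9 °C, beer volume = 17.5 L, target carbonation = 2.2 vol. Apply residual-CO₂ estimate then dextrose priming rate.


residual = 14.695·(0.01821 + 0.09011·e^(−0.04·T));  sugar = (target − residual)·4.0·V
residual = 14.695·(0.01821 + 0.09011·e^(−0.04·14.9)) = 0.9972
sugar = (2.2 − 0.9972)·4.0·17.5

84.1941 g


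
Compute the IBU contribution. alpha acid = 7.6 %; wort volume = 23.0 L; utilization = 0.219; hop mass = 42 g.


IBU = (α/100)·mass·U·1000 / V
IBU = (7.6/100)·42·0.219·1000 / 23.0

30.3934 IBU


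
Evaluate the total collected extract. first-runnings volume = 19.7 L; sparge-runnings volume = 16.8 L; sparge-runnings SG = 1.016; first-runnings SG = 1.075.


total = Σ (SG_i − 1)·1000·V_i
first = (1.075 − 1)·1000·19.7 = 1477.5000
sparge = (1.016 − 1)·1000·16.8 = 268.8000
total = 1477.5000 + 268.8000

1746.3000 gravity·L


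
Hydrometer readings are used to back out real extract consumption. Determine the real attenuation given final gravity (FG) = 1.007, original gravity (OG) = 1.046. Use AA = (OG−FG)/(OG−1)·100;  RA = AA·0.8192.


AA = (1.046 − 1.007)/(1.046 − 1)·100 = 84.7826
RA = 84.7826·0.8192

69.4539 %


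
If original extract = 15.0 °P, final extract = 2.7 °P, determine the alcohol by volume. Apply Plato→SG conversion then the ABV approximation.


SG = 259/(259 − P);  ABV = (OG − FG)·131.25
OG = 259/(259 − 15.0) = 1.0615
FG = 259/(259 − 2.7) = 1.0105
ABV = (1.0615 − 1.0105)·131.25

6.6860 % ABV


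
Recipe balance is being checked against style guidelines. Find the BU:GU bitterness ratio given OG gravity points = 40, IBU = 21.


BU:GU = IBU / OG_points
BU:GU = 21 / 40

0.5250


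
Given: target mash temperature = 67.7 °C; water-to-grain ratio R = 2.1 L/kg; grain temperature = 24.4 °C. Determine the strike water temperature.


T_strike = (0.41/R)·(T_mash − T_grain) + T_mash
T_strike = (0.41/2.1)·(67.7 − 24.4) + 67.7

76.1538 °C


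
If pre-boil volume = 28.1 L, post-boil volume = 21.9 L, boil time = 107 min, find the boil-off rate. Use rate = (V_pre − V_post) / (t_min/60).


rate = (28.1 − 21.9) / (107/60)

3.4766 L/hr


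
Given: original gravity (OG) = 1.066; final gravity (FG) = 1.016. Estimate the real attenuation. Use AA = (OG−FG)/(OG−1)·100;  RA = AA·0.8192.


AA = (1.066 − 1.016)/(1.066 − 1)·100 = 75.7576
RA = 75.7576·0.8192

62.0606 %


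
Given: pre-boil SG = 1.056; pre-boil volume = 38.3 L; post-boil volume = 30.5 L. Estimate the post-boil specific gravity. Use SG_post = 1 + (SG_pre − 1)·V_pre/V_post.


pts_pre = (1.056 − 1)·1000 = 56.0000
pts_post = 56.0000·38.3/30.5 = 70.3213
SG_post = 1 + 70.3213/1000

1.0703


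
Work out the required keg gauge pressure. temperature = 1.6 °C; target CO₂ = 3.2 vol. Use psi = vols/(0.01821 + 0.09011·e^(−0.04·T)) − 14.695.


psi = 3.2/(0.01821 + 0.09011·e^(−0.04·1.6)) − 14.695

16.4535 psi


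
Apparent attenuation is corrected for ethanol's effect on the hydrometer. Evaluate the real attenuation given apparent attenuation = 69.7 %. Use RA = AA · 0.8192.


RA = 69.7 · 0.8192

57.0982 %


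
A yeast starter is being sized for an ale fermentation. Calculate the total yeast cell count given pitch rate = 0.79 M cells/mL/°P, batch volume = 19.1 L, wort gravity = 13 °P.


cells (billions) = rate · V_L · °P
cells = 0.79 · 19.1 · 13

196.1570 billion cells


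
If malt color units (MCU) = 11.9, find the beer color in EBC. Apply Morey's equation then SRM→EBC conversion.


SRM = 1.4922·MCU^0.6859;  EBC = SRM·1.97
SRM = 1.4922·11.9^0.6859 = 8.1573
EBC = 8.1573·1.97

16.0698 EBC


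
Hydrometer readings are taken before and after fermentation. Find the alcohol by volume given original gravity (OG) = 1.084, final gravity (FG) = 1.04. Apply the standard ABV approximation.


ABV = (OG − FG) · 131.25
ABV = (1.084 − 1.04) · 131.25

5.7750 % ABV


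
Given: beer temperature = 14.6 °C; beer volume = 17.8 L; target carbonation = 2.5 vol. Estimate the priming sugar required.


residual = 14.695·(0.01821 + 0.09011·e^(−0.04·T));  sugar = (target − residual)·4.0·V
residual = 14.695·(0.01821 + 0.09011·e^(−0.04·14.6)) = 1.0060
sugar = (2.5 − 1.0060)·4.0·17.8

106.3703 g


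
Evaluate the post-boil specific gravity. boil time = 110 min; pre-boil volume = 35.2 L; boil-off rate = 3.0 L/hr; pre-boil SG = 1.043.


V_post = V_pre − rate·(t/60);  SG_post = 1 + (SG_pre−1)·V_pre/V_post
V_post = 35.2 − 3.0·(110/60) = 29.7000
SG_post = 1 + (1.043 − 1)·35.2/29.7000

1.0510


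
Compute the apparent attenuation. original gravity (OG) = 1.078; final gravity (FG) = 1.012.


AA = (OG − FG)/(OG − 1) · 100
AA = (1.078 − 1.012)/(1.078 − 1) · 100

84.6154 %


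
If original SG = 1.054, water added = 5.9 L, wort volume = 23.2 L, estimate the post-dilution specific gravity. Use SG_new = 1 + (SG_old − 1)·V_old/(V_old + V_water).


pts = (1.054 − 1)·1000·23.2/(23.2 + 5.9) = 43.0515
SG_new = 1 + 43.0515/1000

1.0431


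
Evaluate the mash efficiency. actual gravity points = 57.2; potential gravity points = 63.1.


efficiency = actual / potential × 100
efficiency = 57.2 / 63.1 × 100

90.6498 %


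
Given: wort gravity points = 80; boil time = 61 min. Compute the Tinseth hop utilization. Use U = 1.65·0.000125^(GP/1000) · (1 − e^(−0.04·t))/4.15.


bigness = 1.65·0.000125^(80/1000) = 0.8040
boil_factor = (1 − e^(−0.04·61))/4.15 = 0.2200
U = 0.8040 · 0.2200

0.1768


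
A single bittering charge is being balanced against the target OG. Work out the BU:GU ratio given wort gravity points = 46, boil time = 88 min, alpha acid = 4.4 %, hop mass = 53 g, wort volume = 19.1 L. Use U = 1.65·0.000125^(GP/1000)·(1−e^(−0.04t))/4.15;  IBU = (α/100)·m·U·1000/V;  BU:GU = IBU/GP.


U = 1.65·0.000125^(46/1000)·(1−e^(−0.04·88))/4.15 = 0.2552
IBU = (4.4/100)·53·0.2552·1000/19.1 = 31.1559
BU:GU = 31.1559/46

0.6773


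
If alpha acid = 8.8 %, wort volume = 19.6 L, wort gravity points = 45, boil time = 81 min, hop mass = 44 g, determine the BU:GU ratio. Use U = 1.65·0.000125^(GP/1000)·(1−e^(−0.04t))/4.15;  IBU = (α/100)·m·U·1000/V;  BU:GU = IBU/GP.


U = 1.65·0.000125^(45/1000)·(1−e^(−0.04·81))/4.15 = 0.2549
IBU = (8.8/100)·44·0.2549·1000/19.6 = 50.3646
BU:GU = 50.3646/45

1.1192


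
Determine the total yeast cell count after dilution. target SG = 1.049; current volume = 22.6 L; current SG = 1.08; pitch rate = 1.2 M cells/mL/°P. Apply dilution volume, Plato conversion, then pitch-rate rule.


V_w = V·((SG_c−1)/(SG_t−1)−1);  °P = 259 − 259/SG_t;  cells = rate·(V+V_w)·°P
V_w = 22.6·((1.08−1)/(1.049−1)−1) = 14.2980
V_final = 22.6 + 14.2980 = 36.8980
°P = 259 − 259/1.049 = 12.0982
cells = 1.2·36.8980·12.0982

535.6782 billion cells


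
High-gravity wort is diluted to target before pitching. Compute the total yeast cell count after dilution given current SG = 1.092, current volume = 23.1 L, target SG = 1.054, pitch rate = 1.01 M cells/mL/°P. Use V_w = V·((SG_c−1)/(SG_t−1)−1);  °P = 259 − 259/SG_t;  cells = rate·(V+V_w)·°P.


V_w = 23.1·((1.092−1)/(1.054−1)−1) = 16.2556
V_final = 23.1 + 16.2556 = 39.3556
°P = 259 − 259/1.054 = 13.2694
cells = 1.01·39.3556·13.2694

527.4488 billion cells


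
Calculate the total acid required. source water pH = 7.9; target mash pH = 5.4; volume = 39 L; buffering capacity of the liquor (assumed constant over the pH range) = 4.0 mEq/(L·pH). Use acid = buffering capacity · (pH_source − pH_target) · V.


acid = 4.0 · (7.9 − 5.4) · 39

390.0000 mEq


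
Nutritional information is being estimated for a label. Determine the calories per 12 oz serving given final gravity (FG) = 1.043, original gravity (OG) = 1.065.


ABW = (OG−FG)·131.25·0.79/FG;  °P = 259 − 259/SG (for OG→OE and FG→AE);  RE = 0.1808·OE + 0.8192·AE;  Cal = (6.9·ABW + 4·(RE−0.1))·FG·3.55
ABW = (1.065 − 1.043)·131.25·0.79/1.043 = 2.1871
OE = 259 − 259/1.065 = 15.8075 °P
AE = 259 − 259/1.043 = 10.6779 °P
RE = 0.1808·15.8075 + 0.8192·10.6779 = 11.6053 °P
Cal = (6.9·2.1871 + 4·(11.6053−0.1))·1.043·3.55

226.2765 kcal


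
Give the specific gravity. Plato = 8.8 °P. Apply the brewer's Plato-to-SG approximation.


SG = 259/(259 − P)
SG = 259/(259 − 8.8)

1.0352


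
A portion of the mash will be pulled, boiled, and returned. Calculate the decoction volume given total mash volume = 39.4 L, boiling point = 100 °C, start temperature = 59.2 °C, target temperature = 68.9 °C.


V_dec = V_total·(T_target − T_start)/(T_boil − T_start)
V_dec = 39.4·(68.9 − 59.2)/(100 − 59.2)

9.3672 L


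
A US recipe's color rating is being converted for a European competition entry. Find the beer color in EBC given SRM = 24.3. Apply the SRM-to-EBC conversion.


EBC = SRM · 1.97
EBC = 24.3 · 1.97

47.8710 EBC


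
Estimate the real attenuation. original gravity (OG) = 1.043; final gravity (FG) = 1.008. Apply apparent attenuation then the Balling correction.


AA = (OG−FG)/(OG−1)·100;  RA = AA·0.8192
AA = (1.043 − 1.008)/(1.043 − 1)·100 = 81.3953
RA = 81.3953·0.8192

66.6791 %


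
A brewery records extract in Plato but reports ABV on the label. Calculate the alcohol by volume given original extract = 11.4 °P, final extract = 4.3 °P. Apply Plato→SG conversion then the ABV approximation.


SG = 259/(259 − P);  ABV = (OG − FG)·131.25
OG = 259/(259 − 11.4) = 1.0460
FG = 259/(259 − 4.3) = 1.0169
ABV = (1.0460 − 1.0169)·131.25

3.8272 % ABV


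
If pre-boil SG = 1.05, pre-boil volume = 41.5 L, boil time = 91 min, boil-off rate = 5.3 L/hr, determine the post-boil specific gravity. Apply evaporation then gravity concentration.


V_post = V_pre − rate·(t/60);  SG_post = 1 + (SG_pre−1)·V_pre/V_post
V_post = 41.5 − 5.3·(91/60) = 33.4617
SG_post = 1 + (1.05 − 1)·41.5/33.4617

1.0620


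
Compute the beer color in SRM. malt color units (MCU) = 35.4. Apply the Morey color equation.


SRM = 1.4922 · MCU^0.6859
SRM = 1.4922 · 35.4^0.6859

17.2301 SRM


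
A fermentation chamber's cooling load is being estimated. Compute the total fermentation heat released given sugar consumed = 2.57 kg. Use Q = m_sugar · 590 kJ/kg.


Q = 2.57 · 590

1516.3000 kJ


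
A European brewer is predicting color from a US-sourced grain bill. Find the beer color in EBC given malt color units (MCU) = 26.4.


SRM = 1.4922·MCU^0.6859;  EBC = SRM·1.97
SRM = 1.4922·26.4^0.6859 = 14.0898
EBC = 14.0898·1.97

27.7569 EBC


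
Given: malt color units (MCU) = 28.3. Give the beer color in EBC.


SRM = 1.4922·MCU^0.6859;  EBC = SRM·1.97
SRM = 1.4922·28.3^0.6859 = 14.7777
EBC = 14.7777·1.97

29.1121 EBC


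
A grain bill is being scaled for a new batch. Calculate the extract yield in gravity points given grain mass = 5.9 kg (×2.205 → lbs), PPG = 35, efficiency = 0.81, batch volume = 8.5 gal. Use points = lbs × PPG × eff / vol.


lbs = 5.9 × 2.205 = 13.0095
points = 13.0095 × 35 × 0.81 / 8.5

43.3905 points


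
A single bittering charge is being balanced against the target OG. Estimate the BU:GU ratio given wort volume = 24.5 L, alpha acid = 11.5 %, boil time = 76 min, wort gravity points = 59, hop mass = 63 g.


U = 1.65·0.000125^(GP/1000)·(1−e^(−0.04t))/4.15;  IBU = (α/100)·m·U·1000/V;  BU:GU = IBU/GP
U = 1.65·0.000125^(59/1000)·(1−e^(−0.04·76))/4.15 = 0.2228
IBU = (11.5/100)·63·0.2228·1000/24.5 = 65.8777
BU:GU = 65.8777/59

1.1166


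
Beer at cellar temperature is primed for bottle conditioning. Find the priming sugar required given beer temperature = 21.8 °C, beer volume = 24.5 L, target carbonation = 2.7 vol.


residual = 14.695·(0.01821 + 0.09011·e^(−0.04·T));  sugar = (target − residual)·4.0·V
residual = 14.695·(0.01821 + 0.09011·e^(−0.04·21.8)) = 0.8212
sugar = (2.7 − 0.8212)·4.0·24.5

184.1176 g


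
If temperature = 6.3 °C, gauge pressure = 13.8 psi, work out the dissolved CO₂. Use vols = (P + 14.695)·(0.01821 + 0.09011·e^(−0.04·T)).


vols = (13.8 + 14.695)·(0.01821 + 0.09011·e^(−0.04·6.3))

2.5146 volumes


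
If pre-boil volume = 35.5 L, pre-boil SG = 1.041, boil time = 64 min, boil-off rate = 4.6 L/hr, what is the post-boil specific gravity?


V_post = V_pre − rate·(t/60);  SG_post = 1 + (SG_pre−1)·V_pre/V_post
V_post = 35.5 − 4.6·(64/60) = 30.5933
SG_post = 1 + (1.041 − 1)·35.5/30.5933

1.0476


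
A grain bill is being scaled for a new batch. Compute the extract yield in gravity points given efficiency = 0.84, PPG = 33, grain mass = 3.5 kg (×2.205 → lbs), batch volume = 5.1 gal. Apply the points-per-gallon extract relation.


points = lbs × PPG × eff / vol
lbs = 3.5 × 2.205 = 7.7175
points = 7.7175 × 33 × 0.84 / 5.1

41.9469 points


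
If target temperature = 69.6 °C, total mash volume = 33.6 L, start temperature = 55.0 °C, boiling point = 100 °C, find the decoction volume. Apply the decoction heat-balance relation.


V_dec = V_total·(T_target − T_start)/(T_boil − T_start)
V_dec = 33.6·(69.6 − 55.0)/(100 − 55.0)

10.9013 L


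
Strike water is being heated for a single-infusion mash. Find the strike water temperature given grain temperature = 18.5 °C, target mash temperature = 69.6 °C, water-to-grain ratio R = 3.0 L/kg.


T_strike = (0.41/R)·(T_mash − T_grain) + T_mash
T_strike = (0.41/3.0)·(69.6 − 18.5) + 69.6

76.5837 °C


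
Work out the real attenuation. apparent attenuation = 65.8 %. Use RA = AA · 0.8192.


RA = 65.8 · 0.8192

53.9034 %


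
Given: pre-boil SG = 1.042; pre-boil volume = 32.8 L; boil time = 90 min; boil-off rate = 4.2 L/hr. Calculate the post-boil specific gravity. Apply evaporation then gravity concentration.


V_post = V_pre − rate·(t/60);  SG_post = 1 + (SG_pre−1)·V_pre/V_post
V_post = 32.8 − 4.2·(90/60) = 26.5000
SG_post = 1 + (1.042 − 1)·32.8/26.5000

1.0520


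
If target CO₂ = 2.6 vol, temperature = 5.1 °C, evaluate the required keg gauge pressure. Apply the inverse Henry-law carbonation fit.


psi = vols/(0.01821 + 0.09011·e^(−0.04·T)) − 14.695
psi = 2.6/(0.01821 + 0.09011·e^(−0.04·5.1)) − 14.695

13.6610 psi


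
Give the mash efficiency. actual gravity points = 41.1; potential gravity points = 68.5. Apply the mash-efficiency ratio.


efficiency = actual / potential × 100
efficiency = 41.1 / 68.5 × 100

60.0000 %


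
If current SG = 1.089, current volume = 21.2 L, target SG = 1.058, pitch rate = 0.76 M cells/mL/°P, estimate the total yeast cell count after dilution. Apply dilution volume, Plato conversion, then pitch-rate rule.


V_w = V·((SG_c−1)/(SG_t−1)−1);  °P = 259 − 259/SG_t;  cells = rate·(V+V_w)·°P
V_w = 21.2·((1.089−1)/(1.058−1)−1) = 11.3310
V_final = 21.2 + 11.3310 = 32.5310
°P = 259 − 259/1.058 = 14.1985
cells = 0.76·32.5310·14.1985

351.0375 billion cells


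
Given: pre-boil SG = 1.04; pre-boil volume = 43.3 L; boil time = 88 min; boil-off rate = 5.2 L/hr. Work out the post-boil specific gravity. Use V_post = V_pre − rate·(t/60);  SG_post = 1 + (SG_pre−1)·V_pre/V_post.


V_post = 43.3 − 5.2·(88/60) = 35.6733
SG_post = 1 + (1.04 − 1)·43.3/35.6733

1.0486


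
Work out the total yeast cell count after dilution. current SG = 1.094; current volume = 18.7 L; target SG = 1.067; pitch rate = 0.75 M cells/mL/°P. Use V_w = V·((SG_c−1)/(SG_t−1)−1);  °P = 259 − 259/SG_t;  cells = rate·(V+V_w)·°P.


V_w = 18.7·((1.094−1)/(1.067−1)−1) = 7.5358
V_final = 18.7 + 7.5358 = 26.2358
°P = 259 − 259/1.067 = 16.2634
cells = 0.75·26.2358·16.2634

320.0119 billion cells


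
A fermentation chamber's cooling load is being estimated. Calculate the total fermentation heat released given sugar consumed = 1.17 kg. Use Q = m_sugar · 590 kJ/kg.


Q = 1.17 · 590

690.3000 kJ


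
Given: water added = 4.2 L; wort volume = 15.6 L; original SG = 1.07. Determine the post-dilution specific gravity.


SG_new = 1 + (SG_old − 1)·V_old/(V_old + V_water)
pts = (1.07 − 1)·1000·15.6/(15.6 + 4.2) = 55.1515
SG_new = 1 + 55.1515/1000

1.0552


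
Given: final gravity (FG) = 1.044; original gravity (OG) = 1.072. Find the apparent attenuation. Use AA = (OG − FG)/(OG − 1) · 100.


AA = (1.072 − 1.044)/(1.072 − 1) · 100

38.8889 %
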